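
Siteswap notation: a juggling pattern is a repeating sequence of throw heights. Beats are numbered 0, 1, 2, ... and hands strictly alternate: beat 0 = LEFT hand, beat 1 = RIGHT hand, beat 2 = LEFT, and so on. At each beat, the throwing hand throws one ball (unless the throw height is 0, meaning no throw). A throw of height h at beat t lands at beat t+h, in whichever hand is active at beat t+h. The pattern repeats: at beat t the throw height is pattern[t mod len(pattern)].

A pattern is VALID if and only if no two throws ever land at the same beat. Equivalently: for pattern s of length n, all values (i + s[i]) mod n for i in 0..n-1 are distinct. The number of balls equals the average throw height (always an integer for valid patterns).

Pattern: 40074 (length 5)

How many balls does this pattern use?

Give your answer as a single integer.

Pattern = [4, 0, 0, 7, 4], length n = 5
  position 0: throw height = 4, running sum = 4
  position 1: throw height = 0, running sum = 4
  position 2: throw height = 0, running sum = 4
  position 3: throw height = 7, running sum = 11
  position 4: throw height = 4, running sum = 15
Total sum = 15; balls = sum / n = 15 / 5 = 3

Answer: 3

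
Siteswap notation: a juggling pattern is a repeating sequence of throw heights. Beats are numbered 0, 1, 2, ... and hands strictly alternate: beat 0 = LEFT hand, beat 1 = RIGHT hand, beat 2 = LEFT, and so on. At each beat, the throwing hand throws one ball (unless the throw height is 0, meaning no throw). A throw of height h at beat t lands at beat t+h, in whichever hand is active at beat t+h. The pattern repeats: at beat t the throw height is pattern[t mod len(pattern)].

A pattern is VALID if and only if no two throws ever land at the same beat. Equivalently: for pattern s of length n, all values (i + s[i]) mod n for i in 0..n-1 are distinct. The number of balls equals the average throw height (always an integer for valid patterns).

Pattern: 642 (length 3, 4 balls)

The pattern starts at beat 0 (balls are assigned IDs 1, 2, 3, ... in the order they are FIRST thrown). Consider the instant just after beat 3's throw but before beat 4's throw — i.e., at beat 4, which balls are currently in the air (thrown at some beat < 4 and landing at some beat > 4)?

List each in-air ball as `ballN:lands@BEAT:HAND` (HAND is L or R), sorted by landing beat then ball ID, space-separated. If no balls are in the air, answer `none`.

Beat 0 (L): throw ball1 h=6 -> lands@6:L; in-air after throw: [b1@6:L]
Beat 1 (R): throw ball2 h=4 -> lands@5:R; in-air after throw: [b2@5:R b1@6:L]
Beat 2 (L): throw ball3 h=2 -> lands@4:L; in-air after throw: [b3@4:L b2@5:R b1@6:L]
Beat 3 (R): throw ball4 h=6 -> lands@9:R; in-air after throw: [b3@4:L b2@5:R b1@6:L b4@9:R]
Beat 4 (L): throw ball3 h=4 -> lands@8:L; in-air after throw: [b2@5:R b1@6:L b3@8:L b4@9:R]

Answer: ball2:lands@5:R ball1:lands@6:L ball4:lands@9:R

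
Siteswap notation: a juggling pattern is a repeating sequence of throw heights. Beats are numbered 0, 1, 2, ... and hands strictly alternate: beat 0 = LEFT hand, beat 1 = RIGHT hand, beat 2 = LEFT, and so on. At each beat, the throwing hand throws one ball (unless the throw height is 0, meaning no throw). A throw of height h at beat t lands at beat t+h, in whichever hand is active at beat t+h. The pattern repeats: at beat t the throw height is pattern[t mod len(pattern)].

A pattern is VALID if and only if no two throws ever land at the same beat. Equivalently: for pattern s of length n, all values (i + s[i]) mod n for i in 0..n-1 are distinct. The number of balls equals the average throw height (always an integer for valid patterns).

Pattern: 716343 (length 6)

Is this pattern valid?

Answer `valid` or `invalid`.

Answer: invalid

Derivation:
i=0: (i + s[i]) mod n = (0 + 7) mod 6 = 1
i=1: (i + s[i]) mod n = (1 + 1) mod 6 = 2
i=2: (i + s[i]) mod n = (2 + 6) mod 6 = 2
i=3: (i + s[i]) mod n = (3 + 3) mod 6 = 0
i=4: (i + s[i]) mod n = (4 + 4) mod 6 = 2
i=5: (i + s[i]) mod n = (5 + 3) mod 6 = 2
Residues: [1, 2, 2, 0, 2, 2], distinct: False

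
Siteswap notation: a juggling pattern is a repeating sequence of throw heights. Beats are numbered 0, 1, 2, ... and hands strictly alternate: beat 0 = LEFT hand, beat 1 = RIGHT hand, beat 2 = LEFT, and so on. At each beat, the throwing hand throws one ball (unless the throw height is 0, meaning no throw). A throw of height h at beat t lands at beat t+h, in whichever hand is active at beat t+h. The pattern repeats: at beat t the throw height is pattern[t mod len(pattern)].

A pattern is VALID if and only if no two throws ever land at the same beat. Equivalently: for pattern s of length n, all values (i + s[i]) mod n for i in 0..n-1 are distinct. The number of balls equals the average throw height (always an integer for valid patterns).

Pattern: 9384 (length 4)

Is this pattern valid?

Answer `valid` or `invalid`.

i=0: (i + s[i]) mod n = (0 + 9) mod 4 = 1
i=1: (i + s[i]) mod n = (1 + 3) mod 4 = 0
i=2: (i + s[i]) mod n = (2 + 8) mod 4 = 2
i=3: (i + s[i]) mod n = (3 + 4) mod 4 = 3
Residues: [1, 0, 2, 3], distinct: True

Answer: valid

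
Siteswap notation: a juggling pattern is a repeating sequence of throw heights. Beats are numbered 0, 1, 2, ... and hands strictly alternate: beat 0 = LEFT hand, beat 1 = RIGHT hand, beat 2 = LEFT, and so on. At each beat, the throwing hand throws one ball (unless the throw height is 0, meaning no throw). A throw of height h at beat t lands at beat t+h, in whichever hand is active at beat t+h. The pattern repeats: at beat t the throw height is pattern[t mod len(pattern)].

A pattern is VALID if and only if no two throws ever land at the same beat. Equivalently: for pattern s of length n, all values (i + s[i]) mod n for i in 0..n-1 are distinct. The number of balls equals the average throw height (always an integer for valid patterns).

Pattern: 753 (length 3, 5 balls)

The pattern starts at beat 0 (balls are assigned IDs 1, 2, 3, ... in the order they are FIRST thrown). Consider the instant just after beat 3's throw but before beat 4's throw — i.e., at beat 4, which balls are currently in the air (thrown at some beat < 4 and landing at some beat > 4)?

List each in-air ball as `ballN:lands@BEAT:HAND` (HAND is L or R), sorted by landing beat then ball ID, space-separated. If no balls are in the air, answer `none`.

Beat 0 (L): throw ball1 h=7 -> lands@7:R; in-air after throw: [b1@7:R]
Beat 1 (R): throw ball2 h=5 -> lands@6:L; in-air after throw: [b2@6:L b1@7:R]
Beat 2 (L): throw ball3 h=3 -> lands@5:R; in-air after throw: [b3@5:R b2@6:L b1@7:R]
Beat 3 (R): throw ball4 h=7 -> lands@10:L; in-air after throw: [b3@5:R b2@6:L b1@7:R b4@10:L]
Beat 4 (L): throw ball5 h=5 -> lands@9:R; in-air after throw: [b3@5:R b2@6:L b1@7:R b5@9:R b4@10:L]

Answer: ball3:lands@5:R ball2:lands@6:L ball1:lands@7:R ball4:lands@10:L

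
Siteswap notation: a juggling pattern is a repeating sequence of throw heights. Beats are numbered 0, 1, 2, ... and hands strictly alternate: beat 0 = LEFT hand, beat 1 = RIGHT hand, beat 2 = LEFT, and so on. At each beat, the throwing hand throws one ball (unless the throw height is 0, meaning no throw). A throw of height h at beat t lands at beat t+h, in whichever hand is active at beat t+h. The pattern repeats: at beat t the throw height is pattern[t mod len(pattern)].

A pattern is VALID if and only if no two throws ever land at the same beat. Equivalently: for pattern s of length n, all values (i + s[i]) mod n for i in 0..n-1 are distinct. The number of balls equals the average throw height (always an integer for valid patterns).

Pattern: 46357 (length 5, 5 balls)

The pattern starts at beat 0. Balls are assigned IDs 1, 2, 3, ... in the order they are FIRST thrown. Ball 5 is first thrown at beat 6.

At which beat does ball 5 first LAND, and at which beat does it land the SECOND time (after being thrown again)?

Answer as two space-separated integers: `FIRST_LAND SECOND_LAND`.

Beat 0 (L): throw ball1 h=4 -> lands@4:L; in-air after throw: [b1@4:L]
Beat 1 (R): throw ball2 h=6 -> lands@7:R; in-air after throw: [b1@4:L b2@7:R]
Beat 2 (L): throw ball3 h=3 -> lands@5:R; in-air after throw: [b1@4:L b3@5:R b2@7:R]
Beat 3 (R): throw ball4 h=5 -> lands@8:L; in-air after throw: [b1@4:L b3@5:R b2@7:R b4@8:L]
Beat 4 (L): throw ball1 h=7 -> lands@11:R; in-air after throw: [b3@5:R b2@7:R b4@8:L b1@11:R]
Beat 5 (R): throw ball3 h=4 -> lands@9:R; in-air after throw: [b2@7:R b4@8:L b3@9:R b1@11:R]
Beat 6 (L): throw ball5 h=6 -> lands@12:L; in-air after throw: [b2@7:R b4@8:L b3@9:R b1@11:R b5@12:L]
Beat 7 (R): throw ball2 h=3 -> lands@10:L; in-air after throw: [b4@8:L b3@9:R b2@10:L b1@11:R b5@12:L]
Beat 8 (L): throw ball4 h=5 -> lands@13:R; in-air after throw: [b3@9:R b2@10:L b1@11:R b5@12:L b4@13:R]
Beat 9 (R): throw ball3 h=7 -> lands@16:L; in-air after throw: [b2@10:L b1@11:R b5@12:L b4@13:R b3@16:L]
Beat 10 (L): throw ball2 h=4 -> lands@14:L; in-air after throw: [b1@11:R b5@12:L b4@13:R b2@14:L b3@16:L]
Beat 11 (R): throw ball1 h=6 -> lands@17:R; in-air after throw: [b5@12:L b4@13:R b2@14:L b3@16:L b1@17:R]
Beat 12 (L): throw ball5 h=3 -> lands@15:R; in-air after throw: [b4@13:R b2@14:L b5@15:R b3@16:L b1@17:R]
Beat 13 (R): throw ball4 h=5 -> lands@18:L; in-air after throw: [b2@14:L b5@15:R b3@16:L b1@17:R b4@18:L]
Beat 14 (L): throw ball2 h=7 -> lands@21:R; in-air after throw: [b5@15:R b3@16:L b1@17:R b4@18:L b2@21:R]
Beat 15 (R): throw ball5 h=4 -> lands@19:R; in-air after throw: [b3@16:L b1@17:R b4@18:L b5@19:R b2@21:R]
Ball 5: thrown@6 h=6 -> first land @12; rethrown@12 h=3 -> second land @15

Answer: 12 15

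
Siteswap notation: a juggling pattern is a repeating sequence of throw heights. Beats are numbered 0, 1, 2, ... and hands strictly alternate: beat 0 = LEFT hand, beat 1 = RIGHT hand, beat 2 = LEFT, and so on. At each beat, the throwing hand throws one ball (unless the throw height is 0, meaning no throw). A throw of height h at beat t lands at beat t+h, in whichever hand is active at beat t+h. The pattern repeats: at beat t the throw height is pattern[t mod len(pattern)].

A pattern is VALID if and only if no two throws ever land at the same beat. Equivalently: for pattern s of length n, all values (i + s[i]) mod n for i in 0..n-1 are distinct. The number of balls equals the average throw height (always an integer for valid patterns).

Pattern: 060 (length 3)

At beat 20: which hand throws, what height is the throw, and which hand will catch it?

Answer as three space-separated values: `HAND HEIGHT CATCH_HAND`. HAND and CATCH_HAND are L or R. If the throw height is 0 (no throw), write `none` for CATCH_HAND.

Beat 20: 20 mod 2 = 0, so hand = L
Throw height = pattern[20 mod 3] = pattern[2] = 0

Answer: L 0 none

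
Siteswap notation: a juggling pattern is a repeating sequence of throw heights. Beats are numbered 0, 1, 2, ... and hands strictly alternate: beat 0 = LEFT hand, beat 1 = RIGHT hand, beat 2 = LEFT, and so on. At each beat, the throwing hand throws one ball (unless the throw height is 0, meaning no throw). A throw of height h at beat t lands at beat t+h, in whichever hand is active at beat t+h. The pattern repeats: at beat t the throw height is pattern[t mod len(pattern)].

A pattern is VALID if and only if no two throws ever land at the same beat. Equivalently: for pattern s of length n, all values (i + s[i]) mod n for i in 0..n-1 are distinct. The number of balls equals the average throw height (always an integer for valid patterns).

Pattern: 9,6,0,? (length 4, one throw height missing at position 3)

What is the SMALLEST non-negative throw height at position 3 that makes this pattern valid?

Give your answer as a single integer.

Answer: 1

Derivation:
i=0: (0 + 9) mod 4 = 1
i=1: (1 + 6) mod 4 = 3
i=2: (2 + 0) mod 4 = 2
i=3: s[i]=? (unknown)
Known residues: [1, 2, 3]; need a permutation of 0..3, so missing residue r = 0
Need (3 + s) mod 4 = 0; smallest s = (0 - 3) mod 4 = 1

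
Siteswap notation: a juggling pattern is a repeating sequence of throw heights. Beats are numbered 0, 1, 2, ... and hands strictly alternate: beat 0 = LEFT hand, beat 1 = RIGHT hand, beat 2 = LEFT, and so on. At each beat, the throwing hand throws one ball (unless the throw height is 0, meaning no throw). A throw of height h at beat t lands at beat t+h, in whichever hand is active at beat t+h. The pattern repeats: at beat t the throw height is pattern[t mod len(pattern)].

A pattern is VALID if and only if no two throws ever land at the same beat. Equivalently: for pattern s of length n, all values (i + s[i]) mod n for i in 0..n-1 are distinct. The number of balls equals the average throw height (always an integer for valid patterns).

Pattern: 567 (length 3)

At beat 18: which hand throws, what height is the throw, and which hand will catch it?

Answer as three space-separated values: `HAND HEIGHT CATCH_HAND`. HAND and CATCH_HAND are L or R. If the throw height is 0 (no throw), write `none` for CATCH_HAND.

Beat 18: 18 mod 2 = 0, so hand = L
Throw height = pattern[18 mod 3] = pattern[0] = 5
Lands at beat 18+5=23, 23 mod 2 = 1, so catch hand = R

Answer: L 5 R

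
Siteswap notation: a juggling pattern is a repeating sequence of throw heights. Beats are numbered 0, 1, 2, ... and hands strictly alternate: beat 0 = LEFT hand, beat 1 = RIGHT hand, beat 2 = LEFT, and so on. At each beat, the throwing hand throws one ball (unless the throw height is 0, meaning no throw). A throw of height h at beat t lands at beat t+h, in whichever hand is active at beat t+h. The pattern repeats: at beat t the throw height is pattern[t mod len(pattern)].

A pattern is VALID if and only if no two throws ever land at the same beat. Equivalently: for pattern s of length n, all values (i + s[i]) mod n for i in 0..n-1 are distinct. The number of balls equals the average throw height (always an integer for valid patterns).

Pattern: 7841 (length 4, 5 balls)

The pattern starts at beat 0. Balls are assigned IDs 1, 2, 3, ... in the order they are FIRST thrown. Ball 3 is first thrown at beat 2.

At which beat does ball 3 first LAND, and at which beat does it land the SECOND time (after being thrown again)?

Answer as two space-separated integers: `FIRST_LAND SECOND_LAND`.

Answer: 6 10

Derivation:
Beat 0 (L): throw ball1 h=7 -> lands@7:R; in-air after throw: [b1@7:R]
Beat 1 (R): throw ball2 h=8 -> lands@9:R; in-air after throw: [b1@7:R b2@9:R]
Beat 2 (L): throw ball3 h=4 -> lands@6:L; in-air after throw: [b3@6:L b1@7:R b2@9:R]
Beat 3 (R): throw ball4 h=1 -> lands@4:L; in-air after throw: [b4@4:L b3@6:L b1@7:R b2@9:R]
Beat 4 (L): throw ball4 h=7 -> lands@11:R; in-air after throw: [b3@6:L b1@7:R b2@9:R b4@11:R]
Beat 5 (R): throw ball5 h=8 -> lands@13:R; in-air after throw: [b3@6:L b1@7:R b2@9:R b4@11:R b5@13:R]
Beat 6 (L): throw ball3 h=4 -> lands@10:L; in-air after throw: [b1@7:R b2@9:R b3@10:L b4@11:R b5@13:R]
Beat 7 (R): throw ball1 h=1 -> lands@8:L; in-air after throw: [b1@8:L b2@9:R b3@10:L b4@11:R b5@13:R]
Beat 8 (L): throw ball1 h=7 -> lands@15:R; in-air after throw: [b2@9:R b3@10:L b4@11:R b5@13:R b1@15:R]
Beat 9 (R): throw ball2 h=8 -> lands@17:R; in-air after throw: [b3@10:L b4@11:R b5@13:R b1@15:R b2@17:R]
Beat 10 (L): throw ball3 h=4 -> lands@14:L; in-air after throw: [b4@11:R b5@13:R b3@14:L b1@15:R b2@17:R]
Ball 3: thrown@2 h=4 -> first land @6; rethrown@6 h=4 -> second land @10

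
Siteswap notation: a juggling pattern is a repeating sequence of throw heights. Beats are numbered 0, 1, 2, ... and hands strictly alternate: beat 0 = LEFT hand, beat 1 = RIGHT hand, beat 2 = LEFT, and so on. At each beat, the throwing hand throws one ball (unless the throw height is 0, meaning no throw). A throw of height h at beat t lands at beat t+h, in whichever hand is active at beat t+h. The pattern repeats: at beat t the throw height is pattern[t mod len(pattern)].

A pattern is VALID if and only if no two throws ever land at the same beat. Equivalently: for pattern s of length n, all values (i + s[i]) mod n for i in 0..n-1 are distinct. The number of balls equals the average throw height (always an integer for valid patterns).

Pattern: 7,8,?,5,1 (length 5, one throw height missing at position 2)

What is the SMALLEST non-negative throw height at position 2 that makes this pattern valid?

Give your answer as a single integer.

Answer: 4

Derivation:
i=0: (0 + 7) mod 5 = 2
i=1: (1 + 8) mod 5 = 4
i=2: s[i]=? (unknown)
i=3: (3 + 5) mod 5 = 3
i=4: (4 + 1) mod 5 = 0
Known residues: [0, 2, 3, 4]; need a permutation of 0..4, so missing residue r = 1
Need (2 + s) mod 5 = 1; smallest s = (1 - 2) mod 5 = 4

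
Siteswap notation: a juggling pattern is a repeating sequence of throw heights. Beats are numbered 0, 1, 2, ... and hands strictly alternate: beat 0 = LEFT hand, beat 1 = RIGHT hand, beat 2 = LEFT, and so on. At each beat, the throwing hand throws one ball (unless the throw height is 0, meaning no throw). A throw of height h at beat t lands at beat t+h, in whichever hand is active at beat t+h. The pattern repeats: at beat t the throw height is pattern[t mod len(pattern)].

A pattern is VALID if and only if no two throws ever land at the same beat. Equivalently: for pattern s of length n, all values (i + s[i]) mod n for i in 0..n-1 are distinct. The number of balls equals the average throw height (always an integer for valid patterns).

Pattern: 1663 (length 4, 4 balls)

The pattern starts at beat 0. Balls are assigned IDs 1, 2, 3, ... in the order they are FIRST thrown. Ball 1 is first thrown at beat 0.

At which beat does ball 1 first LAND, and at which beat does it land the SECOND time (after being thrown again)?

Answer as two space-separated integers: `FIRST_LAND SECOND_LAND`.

Beat 0 (L): throw ball1 h=1 -> lands@1:R; in-air after throw: [b1@1:R]
Beat 1 (R): throw ball1 h=6 -> lands@7:R; in-air after throw: [b1@7:R]
Beat 2 (L): throw ball2 h=6 -> lands@8:L; in-air after throw: [b1@7:R b2@8:L]
Beat 3 (R): throw ball3 h=3 -> lands@6:L; in-air after throw: [b3@6:L b1@7:R b2@8:L]
Beat 4 (L): throw ball4 h=1 -> lands@5:R; in-air after throw: [b4@5:R b3@6:L b1@7:R b2@8:L]
Beat 5 (R): throw ball4 h=6 -> lands@11:R; in-air after throw: [b3@6:L b1@7:R b2@8:L b4@11:R]
Beat 6 (L): throw ball3 h=6 -> lands@12:L; in-air after throw: [b1@7:R b2@8:L b4@11:R b3@12:L]
Beat 7 (R): throw ball1 h=3 -> lands@10:L; in-air after throw: [b2@8:L b1@10:L b4@11:R b3@12:L]
Ball 1: thrown@0 h=1 -> first land @1; rethrown@1 h=6 -> second land @7

Answer: 1 7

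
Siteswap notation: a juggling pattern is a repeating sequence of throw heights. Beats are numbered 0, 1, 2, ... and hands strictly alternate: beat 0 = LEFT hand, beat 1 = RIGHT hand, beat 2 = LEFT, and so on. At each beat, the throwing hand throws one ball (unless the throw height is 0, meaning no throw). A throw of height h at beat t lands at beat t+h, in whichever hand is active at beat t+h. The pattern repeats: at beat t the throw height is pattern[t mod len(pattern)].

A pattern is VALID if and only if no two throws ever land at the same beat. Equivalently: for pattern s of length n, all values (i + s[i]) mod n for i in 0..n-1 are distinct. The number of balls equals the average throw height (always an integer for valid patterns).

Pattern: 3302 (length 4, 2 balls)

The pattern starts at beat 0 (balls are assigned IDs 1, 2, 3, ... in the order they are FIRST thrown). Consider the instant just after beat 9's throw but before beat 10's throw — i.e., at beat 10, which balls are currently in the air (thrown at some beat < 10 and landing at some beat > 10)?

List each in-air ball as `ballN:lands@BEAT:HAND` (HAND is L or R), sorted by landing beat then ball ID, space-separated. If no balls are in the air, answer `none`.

Beat 0 (L): throw ball1 h=3 -> lands@3:R; in-air after throw: [b1@3:R]
Beat 1 (R): throw ball2 h=3 -> lands@4:L; in-air after throw: [b1@3:R b2@4:L]
Beat 3 (R): throw ball1 h=2 -> lands@5:R; in-air after throw: [b2@4:L b1@5:R]
Beat 4 (L): throw ball2 h=3 -> lands@7:R; in-air after throw: [b1@5:R b2@7:R]
Beat 5 (R): throw ball1 h=3 -> lands@8:L; in-air after throw: [b2@7:R b1@8:L]
Beat 7 (R): throw ball2 h=2 -> lands@9:R; in-air after throw: [b1@8:L b2@9:R]
Beat 8 (L): throw ball1 h=3 -> lands@11:R; in-air after throw: [b2@9:R b1@11:R]
Beat 9 (R): throw ball2 h=3 -> lands@12:L; in-air after throw: [b1@11:R b2@12:L]

Answer: ball1:lands@11:R ball2:lands@12:L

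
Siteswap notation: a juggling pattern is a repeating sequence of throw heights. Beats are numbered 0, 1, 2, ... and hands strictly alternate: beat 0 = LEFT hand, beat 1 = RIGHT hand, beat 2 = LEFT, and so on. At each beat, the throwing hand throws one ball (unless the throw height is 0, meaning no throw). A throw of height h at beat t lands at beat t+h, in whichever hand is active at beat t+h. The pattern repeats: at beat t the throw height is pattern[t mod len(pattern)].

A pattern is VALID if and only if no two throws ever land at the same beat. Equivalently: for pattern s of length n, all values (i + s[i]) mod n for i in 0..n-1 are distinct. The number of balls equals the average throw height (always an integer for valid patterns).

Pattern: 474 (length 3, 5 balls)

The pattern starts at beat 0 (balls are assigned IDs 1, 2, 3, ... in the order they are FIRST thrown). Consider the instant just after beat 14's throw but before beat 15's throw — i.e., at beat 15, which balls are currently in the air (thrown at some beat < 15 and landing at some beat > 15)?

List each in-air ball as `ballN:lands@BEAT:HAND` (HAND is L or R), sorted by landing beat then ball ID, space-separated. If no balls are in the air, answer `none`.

Beat 0 (L): throw ball1 h=4 -> lands@4:L; in-air after throw: [b1@4:L]
Beat 1 (R): throw ball2 h=7 -> lands@8:L; in-air after throw: [b1@4:L b2@8:L]
Beat 2 (L): throw ball3 h=4 -> lands@6:L; in-air after throw: [b1@4:L b3@6:L b2@8:L]
Beat 3 (R): throw ball4 h=4 -> lands@7:R; in-air after throw: [b1@4:L b3@6:L b4@7:R b2@8:L]
Beat 4 (L): throw ball1 h=7 -> lands@11:R; in-air after throw: [b3@6:L b4@7:R b2@8:L b1@11:R]
Beat 5 (R): throw ball5 h=4 -> lands@9:R; in-air after throw: [b3@6:L b4@7:R b2@8:L b5@9:R b1@11:R]
Beat 6 (L): throw ball3 h=4 -> lands@10:L; in-air after throw: [b4@7:R b2@8:L b5@9:R b3@10:L b1@11:R]
Beat 7 (R): throw ball4 h=7 -> lands@14:L; in-air after throw: [b2@8:L b5@9:R b3@10:L b1@11:R b4@14:L]
Beat 8 (L): throw ball2 h=4 -> lands@12:L; in-air after throw: [b5@9:R b3@10:L b1@11:R b2@12:L b4@14:L]
Beat 9 (R): throw ball5 h=4 -> lands@13:R; in-air after throw: [b3@10:L b1@11:R b2@12:L b5@13:R b4@14:L]
Beat 10 (L): throw ball3 h=7 -> lands@17:R; in-air after throw: [b1@11:R b2@12:L b5@13:R b4@14:L b3@17:R]
Beat 11 (R): throw ball1 h=4 -> lands@15:R; in-air after throw: [b2@12:L b5@13:R b4@14:L b1@15:R b3@17:R]
Beat 12 (L): throw ball2 h=4 -> lands@16:L; in-air after throw: [b5@13:R b4@14:L b1@15:R b2@16:L b3@17:R]
Beat 13 (R): throw ball5 h=7 -> lands@20:L; in-air after throw: [b4@14:L b1@15:R b2@16:L b3@17:R b5@20:L]
Beat 14 (L): throw ball4 h=4 -> lands@18:L; in-air after throw: [b1@15:R b2@16:L b3@17:R b4@18:L b5@20:L]
Beat 15 (R): throw ball1 h=4 -> lands@19:R; in-air after throw: [b2@16:L b3@17:R b4@18:L b1@19:R b5@20:L]

Answer: ball2:lands@16:L ball3:lands@17:R ball4:lands@18:L ball5:lands@20:L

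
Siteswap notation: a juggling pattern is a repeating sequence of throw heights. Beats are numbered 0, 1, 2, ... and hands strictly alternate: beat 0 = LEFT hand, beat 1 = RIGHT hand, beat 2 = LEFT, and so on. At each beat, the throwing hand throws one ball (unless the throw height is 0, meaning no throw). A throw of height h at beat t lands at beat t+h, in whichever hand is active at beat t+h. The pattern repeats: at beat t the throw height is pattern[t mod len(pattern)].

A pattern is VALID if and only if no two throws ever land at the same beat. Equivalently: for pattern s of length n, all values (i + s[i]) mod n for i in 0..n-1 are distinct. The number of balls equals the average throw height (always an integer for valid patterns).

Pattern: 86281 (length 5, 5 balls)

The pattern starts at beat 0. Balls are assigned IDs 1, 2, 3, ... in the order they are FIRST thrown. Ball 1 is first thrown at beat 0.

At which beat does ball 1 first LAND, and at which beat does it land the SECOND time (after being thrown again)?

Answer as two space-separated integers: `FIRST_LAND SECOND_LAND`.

Answer: 8 16

Derivation:
Beat 0 (L): throw ball1 h=8 -> lands@8:L; in-air after throw: [b1@8:L]
Beat 1 (R): throw ball2 h=6 -> lands@7:R; in-air after throw: [b2@7:R b1@8:L]
Beat 2 (L): throw ball3 h=2 -> lands@4:L; in-air after throw: [b3@4:L b2@7:R b1@8:L]
Beat 3 (R): throw ball4 h=8 -> lands@11:R; in-air after throw: [b3@4:L b2@7:R b1@8:L b4@11:R]
Beat 4 (L): throw ball3 h=1 -> lands@5:R; in-air after throw: [b3@5:R b2@7:R b1@8:L b4@11:R]
Beat 5 (R): throw ball3 h=8 -> lands@13:R; in-air after throw: [b2@7:R b1@8:L b4@11:R b3@13:R]
Beat 6 (L): throw ball5 h=6 -> lands@12:L; in-air after throw: [b2@7:R b1@8:L b4@11:R b5@12:L b3@13:R]
Beat 7 (R): throw ball2 h=2 -> lands@9:R; in-air after throw: [b1@8:L b2@9:R b4@11:R b5@12:L b3@13:R]
Beat 8 (L): throw ball1 h=8 -> lands@16:L; in-air after throw: [b2@9:R b4@11:R b5@12:L b3@13:R b1@16:L]
Beat 9 (R): throw ball2 h=1 -> lands@10:L; in-air after throw: [b2@10:L b4@11:R b5@12:L b3@13:R b1@16:L]
Beat 10 (L): throw ball2 h=8 -> lands@18:L; in-air after throw: [b4@11:R b5@12:L b3@13:R b1@16:L b2@18:L]
Beat 11 (R): throw ball4 h=6 -> lands@17:R; in-air after throw: [b5@12:L b3@13:R b1@16:L b4@17:R b2@18:L]
Beat 12 (L): throw ball5 h=2 -> lands@14:L; in-air after throw: [b3@13:R b5@14:L b1@16:L b4@17:R b2@18:L]
Ball 1: thrown@0 h=8 -> first land @8; rethrown@8 h=8 -> second land @16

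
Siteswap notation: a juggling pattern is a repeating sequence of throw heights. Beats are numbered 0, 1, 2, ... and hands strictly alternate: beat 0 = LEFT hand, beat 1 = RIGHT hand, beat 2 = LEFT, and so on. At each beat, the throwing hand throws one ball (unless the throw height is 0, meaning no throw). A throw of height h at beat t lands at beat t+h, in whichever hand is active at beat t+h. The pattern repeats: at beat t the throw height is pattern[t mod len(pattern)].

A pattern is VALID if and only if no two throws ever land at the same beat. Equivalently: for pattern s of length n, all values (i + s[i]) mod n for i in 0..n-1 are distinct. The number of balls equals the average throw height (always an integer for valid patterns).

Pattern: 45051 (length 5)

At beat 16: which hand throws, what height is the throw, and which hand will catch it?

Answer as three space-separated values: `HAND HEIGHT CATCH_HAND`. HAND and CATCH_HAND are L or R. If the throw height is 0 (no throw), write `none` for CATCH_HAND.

Answer: L 5 R

Derivation:
Beat 16: 16 mod 2 = 0, so hand = L
Throw height = pattern[16 mod 5] = pattern[1] = 5
Lands at beat 16+5=21, 21 mod 2 = 1, so catch hand = R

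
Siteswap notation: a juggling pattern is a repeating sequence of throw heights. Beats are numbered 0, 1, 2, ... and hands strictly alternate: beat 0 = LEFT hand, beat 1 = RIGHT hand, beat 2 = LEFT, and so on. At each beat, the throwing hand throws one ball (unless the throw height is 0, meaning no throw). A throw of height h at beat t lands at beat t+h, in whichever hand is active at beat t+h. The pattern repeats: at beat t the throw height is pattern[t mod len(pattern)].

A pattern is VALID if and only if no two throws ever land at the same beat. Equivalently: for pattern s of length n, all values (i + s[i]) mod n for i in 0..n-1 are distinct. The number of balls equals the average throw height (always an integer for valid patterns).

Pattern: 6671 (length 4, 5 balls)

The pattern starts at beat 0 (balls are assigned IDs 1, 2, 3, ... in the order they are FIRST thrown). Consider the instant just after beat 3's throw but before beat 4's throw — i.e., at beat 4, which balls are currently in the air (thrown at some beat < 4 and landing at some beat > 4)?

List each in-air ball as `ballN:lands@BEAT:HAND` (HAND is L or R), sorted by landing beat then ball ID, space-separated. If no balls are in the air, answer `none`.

Answer: ball1:lands@6:L ball2:lands@7:R ball3:lands@9:R

Derivation:
Beat 0 (L): throw ball1 h=6 -> lands@6:L; in-air after throw: [b1@6:L]
Beat 1 (R): throw ball2 h=6 -> lands@7:R; in-air after throw: [b1@6:L b2@7:R]
Beat 2 (L): throw ball3 h=7 -> lands@9:R; in-air after throw: [b1@6:L b2@7:R b3@9:R]
Beat 3 (R): throw ball4 h=1 -> lands@4:L; in-air after throw: [b4@4:L b1@6:L b2@7:R b3@9:R]
Beat 4 (L): throw ball4 h=6 -> lands@10:L; in-air after throw: [b1@6:L b2@7:R b3@9:R b4@10:L]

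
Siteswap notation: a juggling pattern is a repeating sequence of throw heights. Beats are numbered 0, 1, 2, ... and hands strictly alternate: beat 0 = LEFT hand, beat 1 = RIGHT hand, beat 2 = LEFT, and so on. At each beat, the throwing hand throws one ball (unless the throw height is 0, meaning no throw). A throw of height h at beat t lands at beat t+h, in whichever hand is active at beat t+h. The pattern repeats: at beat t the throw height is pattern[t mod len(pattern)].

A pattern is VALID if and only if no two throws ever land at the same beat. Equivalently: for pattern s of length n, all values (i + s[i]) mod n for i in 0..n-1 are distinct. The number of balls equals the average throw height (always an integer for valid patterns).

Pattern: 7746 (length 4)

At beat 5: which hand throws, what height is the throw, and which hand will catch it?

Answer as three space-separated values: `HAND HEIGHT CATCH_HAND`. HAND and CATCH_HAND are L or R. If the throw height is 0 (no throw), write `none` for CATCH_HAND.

Beat 5: 5 mod 2 = 1, so hand = R
Throw height = pattern[5 mod 4] = pattern[1] = 7
Lands at beat 5+7=12, 12 mod 2 = 0, so catch hand = L

Answer: R 7 L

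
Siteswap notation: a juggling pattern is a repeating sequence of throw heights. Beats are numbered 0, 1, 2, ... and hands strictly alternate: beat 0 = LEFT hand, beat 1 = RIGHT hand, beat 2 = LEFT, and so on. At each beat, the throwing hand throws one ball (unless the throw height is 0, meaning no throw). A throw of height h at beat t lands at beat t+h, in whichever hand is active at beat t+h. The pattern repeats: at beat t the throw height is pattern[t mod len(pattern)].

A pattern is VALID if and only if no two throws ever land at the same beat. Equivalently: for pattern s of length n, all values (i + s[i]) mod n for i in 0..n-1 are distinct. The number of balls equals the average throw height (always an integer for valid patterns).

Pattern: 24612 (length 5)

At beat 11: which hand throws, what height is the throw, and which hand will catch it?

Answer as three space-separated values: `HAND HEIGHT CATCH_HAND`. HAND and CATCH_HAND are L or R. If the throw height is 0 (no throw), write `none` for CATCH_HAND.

Beat 11: 11 mod 2 = 1, so hand = R
Throw height = pattern[11 mod 5] = pattern[1] = 4
Lands at beat 11+4=15, 15 mod 2 = 1, so catch hand = R

Answer: R 4 R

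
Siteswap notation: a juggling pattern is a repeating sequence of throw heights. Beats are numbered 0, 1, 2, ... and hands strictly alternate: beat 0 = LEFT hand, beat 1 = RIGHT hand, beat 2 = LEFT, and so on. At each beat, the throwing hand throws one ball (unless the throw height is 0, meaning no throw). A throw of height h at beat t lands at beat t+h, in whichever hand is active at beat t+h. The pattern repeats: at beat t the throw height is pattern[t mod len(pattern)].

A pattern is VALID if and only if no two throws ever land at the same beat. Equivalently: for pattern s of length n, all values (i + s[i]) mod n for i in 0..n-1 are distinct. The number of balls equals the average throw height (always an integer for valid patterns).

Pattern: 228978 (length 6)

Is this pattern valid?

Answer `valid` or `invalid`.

i=0: (i + s[i]) mod n = (0 + 2) mod 6 = 2
i=1: (i + s[i]) mod n = (1 + 2) mod 6 = 3
i=2: (i + s[i]) mod n = (2 + 8) mod 6 = 4
i=3: (i + s[i]) mod n = (3 + 9) mod 6 = 0
i=4: (i + s[i]) mod n = (4 + 7) mod 6 = 5
i=5: (i + s[i]) mod n = (5 + 8) mod 6 = 1
Residues: [2, 3, 4, 0, 5, 1], distinct: True

Answer: valid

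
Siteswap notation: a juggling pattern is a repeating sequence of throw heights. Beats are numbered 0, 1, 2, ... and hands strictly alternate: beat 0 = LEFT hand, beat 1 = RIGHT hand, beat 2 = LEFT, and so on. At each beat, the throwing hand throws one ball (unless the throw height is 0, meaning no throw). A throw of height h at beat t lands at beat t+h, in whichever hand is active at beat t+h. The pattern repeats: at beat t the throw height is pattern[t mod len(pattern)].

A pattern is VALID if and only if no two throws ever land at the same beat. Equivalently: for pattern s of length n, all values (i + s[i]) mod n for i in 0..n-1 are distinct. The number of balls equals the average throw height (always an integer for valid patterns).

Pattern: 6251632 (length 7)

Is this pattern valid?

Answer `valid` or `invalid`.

Answer: invalid

Derivation:
i=0: (i + s[i]) mod n = (0 + 6) mod 7 = 6
i=1: (i + s[i]) mod n = (1 + 2) mod 7 = 3
i=2: (i + s[i]) mod n = (2 + 5) mod 7 = 0
i=3: (i + s[i]) mod n = (3 + 1) mod 7 = 4
i=4: (i + s[i]) mod n = (4 + 6) mod 7 = 3
i=5: (i + s[i]) mod n = (5 + 3) mod 7 = 1
i=6: (i + s[i]) mod n = (6 + 2) mod 7 = 1
Residues: [6, 3, 0, 4, 3, 1, 1], distinct: False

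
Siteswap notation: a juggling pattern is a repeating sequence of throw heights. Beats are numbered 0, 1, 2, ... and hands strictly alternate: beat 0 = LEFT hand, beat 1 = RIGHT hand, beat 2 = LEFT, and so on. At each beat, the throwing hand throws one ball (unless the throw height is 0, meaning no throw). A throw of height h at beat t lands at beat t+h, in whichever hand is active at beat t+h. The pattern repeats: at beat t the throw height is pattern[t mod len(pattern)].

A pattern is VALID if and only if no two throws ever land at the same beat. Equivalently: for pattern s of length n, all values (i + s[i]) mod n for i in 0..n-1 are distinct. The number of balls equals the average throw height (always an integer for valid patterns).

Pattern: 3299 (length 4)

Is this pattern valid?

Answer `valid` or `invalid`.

i=0: (i + s[i]) mod n = (0 + 3) mod 4 = 3
i=1: (i + s[i]) mod n = (1 + 2) mod 4 = 3
i=2: (i + s[i]) mod n = (2 + 9) mod 4 = 3
i=3: (i + s[i]) mod n = (3 + 9) mod 4 = 0
Residues: [3, 3, 3, 0], distinct: False

Answer: invalid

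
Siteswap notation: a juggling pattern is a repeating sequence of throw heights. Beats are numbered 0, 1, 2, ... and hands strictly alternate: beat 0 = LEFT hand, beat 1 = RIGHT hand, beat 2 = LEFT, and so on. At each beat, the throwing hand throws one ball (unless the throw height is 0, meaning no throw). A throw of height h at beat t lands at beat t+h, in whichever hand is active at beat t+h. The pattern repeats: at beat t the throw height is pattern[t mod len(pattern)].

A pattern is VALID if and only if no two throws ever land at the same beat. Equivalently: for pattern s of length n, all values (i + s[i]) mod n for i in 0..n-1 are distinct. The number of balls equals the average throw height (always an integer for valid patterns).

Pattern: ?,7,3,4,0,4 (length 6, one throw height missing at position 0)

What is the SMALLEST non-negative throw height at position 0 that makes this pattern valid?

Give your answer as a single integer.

i=0: s[i]=? (unknown)
i=1: (1 + 7) mod 6 = 2
i=2: (2 + 3) mod 6 = 5
i=3: (3 + 4) mod 6 = 1
i=4: (4 + 0) mod 6 = 4
i=5: (5 + 4) mod 6 = 3
Known residues: [1, 2, 3, 4, 5]; need a permutation of 0..5, so missing residue r = 0
Need (0 + s) mod 6 = 0; smallest s = (0 - 0) mod 6 = 0

Answer: 0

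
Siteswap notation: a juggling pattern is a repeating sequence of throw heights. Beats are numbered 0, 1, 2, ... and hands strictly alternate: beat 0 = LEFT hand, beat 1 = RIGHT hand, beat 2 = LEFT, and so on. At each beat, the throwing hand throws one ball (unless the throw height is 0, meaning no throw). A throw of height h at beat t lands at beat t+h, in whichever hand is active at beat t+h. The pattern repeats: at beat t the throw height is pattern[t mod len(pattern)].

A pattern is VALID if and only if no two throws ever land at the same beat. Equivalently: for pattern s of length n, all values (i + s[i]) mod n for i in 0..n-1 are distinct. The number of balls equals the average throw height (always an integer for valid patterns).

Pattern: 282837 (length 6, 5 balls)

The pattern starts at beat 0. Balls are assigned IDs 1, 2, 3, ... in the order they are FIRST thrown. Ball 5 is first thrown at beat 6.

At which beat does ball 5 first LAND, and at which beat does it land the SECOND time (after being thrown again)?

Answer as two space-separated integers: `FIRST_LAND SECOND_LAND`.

Answer: 8 10

Derivation:
Beat 0 (L): throw ball1 h=2 -> lands@2:L; in-air after throw: [b1@2:L]
Beat 1 (R): throw ball2 h=8 -> lands@9:R; in-air after throw: [b1@2:L b2@9:R]
Beat 2 (L): throw ball1 h=2 -> lands@4:L; in-air after throw: [b1@4:L b2@9:R]
Beat 3 (R): throw ball3 h=8 -> lands@11:R; in-air after throw: [b1@4:L b2@9:R b3@11:R]
Beat 4 (L): throw ball1 h=3 -> lands@7:R; in-air after throw: [b1@7:R b2@9:R b3@11:R]
Beat 5 (R): throw ball4 h=7 -> lands@12:L; in-air after throw: [b1@7:R b2@9:R b3@11:R b4@12:L]
Beat 6 (L): throw ball5 h=2 -> lands@8:L; in-air after throw: [b1@7:R b5@8:L b2@9:R b3@11:R b4@12:L]
Beat 7 (R): throw ball1 h=8 -> lands@15:R; in-air after throw: [b5@8:L b2@9:R b3@11:R b4@12:L b1@15:R]
Beat 8 (L): throw ball5 h=2 -> lands@10:L; in-air after throw: [b2@9:R b5@10:L b3@11:R b4@12:L b1@15:R]
Beat 9 (R): throw ball2 h=8 -> lands@17:R; in-air after throw: [b5@10:L b3@11:R b4@12:L b1@15:R b2@17:R]
Beat 10 (L): throw ball5 h=3 -> lands@13:R; in-air after throw: [b3@11:R b4@12:L b5@13:R b1@15:R b2@17:R]
Ball 5: thrown@6 h=2 -> first land @8; rethrown@8 h=2 -> second land @10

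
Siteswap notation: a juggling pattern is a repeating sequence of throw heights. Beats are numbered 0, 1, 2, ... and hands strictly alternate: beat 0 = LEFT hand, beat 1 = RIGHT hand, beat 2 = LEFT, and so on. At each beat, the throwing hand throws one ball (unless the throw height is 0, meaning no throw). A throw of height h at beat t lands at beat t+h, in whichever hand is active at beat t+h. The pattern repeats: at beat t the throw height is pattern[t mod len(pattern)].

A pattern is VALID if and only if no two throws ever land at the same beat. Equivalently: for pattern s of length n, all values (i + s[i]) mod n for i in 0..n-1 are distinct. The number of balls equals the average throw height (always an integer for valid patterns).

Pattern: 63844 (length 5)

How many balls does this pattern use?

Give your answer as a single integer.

Pattern = [6, 3, 8, 4, 4], length n = 5
  position 0: throw height = 6, running sum = 6
  position 1: throw height = 3, running sum = 9
  position 2: throw height = 8, running sum = 17
  position 3: throw height = 4, running sum = 21
  position 4: throw height = 4, running sum = 25
Total sum = 25; balls = sum / n = 25 / 5 = 5

Answer: 5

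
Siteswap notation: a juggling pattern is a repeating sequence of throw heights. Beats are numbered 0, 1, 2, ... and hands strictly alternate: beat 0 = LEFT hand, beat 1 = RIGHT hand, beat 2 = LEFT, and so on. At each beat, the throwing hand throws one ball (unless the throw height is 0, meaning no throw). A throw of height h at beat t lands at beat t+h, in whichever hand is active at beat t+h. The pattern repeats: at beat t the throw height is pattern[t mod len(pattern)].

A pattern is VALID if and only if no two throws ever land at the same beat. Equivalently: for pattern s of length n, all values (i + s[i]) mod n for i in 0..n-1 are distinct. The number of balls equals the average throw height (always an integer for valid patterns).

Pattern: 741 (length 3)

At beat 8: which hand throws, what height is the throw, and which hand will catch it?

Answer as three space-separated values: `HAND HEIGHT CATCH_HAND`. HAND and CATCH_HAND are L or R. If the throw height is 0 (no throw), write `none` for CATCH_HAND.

Beat 8: 8 mod 2 = 0, so hand = L
Throw height = pattern[8 mod 3] = pattern[2] = 1
Lands at beat 8+1=9, 9 mod 2 = 1, so catch hand = R

Answer: L 1 R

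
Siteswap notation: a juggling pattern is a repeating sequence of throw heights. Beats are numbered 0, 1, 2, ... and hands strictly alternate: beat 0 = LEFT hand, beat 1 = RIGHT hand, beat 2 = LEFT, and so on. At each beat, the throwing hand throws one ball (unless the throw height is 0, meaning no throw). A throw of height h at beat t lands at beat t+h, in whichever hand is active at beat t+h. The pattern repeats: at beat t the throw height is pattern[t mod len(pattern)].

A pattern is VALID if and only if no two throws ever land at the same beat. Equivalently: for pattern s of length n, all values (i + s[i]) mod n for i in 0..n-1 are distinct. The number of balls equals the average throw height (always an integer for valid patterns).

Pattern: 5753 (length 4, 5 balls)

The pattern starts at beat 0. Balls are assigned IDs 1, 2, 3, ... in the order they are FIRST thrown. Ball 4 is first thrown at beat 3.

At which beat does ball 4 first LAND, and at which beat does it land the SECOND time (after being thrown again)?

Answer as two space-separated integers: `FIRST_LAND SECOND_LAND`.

Answer: 6 11

Derivation:
Beat 0 (L): throw ball1 h=5 -> lands@5:R; in-air after throw: [b1@5:R]
Beat 1 (R): throw ball2 h=7 -> lands@8:L; in-air after throw: [b1@5:R b2@8:L]
Beat 2 (L): throw ball3 h=5 -> lands@7:R; in-air after throw: [b1@5:R b3@7:R b2@8:L]
Beat 3 (R): throw ball4 h=3 -> lands@6:L; in-air after throw: [b1@5:R b4@6:L b3@7:R b2@8:L]
Beat 4 (L): throw ball5 h=5 -> lands@9:R; in-air after throw: [b1@5:R b4@6:L b3@7:R b2@8:L b5@9:R]
Beat 5 (R): throw ball1 h=7 -> lands@12:L; in-air after throw: [b4@6:L b3@7:R b2@8:L b5@9:R b1@12:L]
Beat 6 (L): throw ball4 h=5 -> lands@11:R; in-air after throw: [b3@7:R b2@8:L b5@9:R b4@11:R b1@12:L]
Beat 7 (R): throw ball3 h=3 -> lands@10:L; in-air after throw: [b2@8:L b5@9:R b3@10:L b4@11:R b1@12:L]
Beat 8 (L): throw ball2 h=5 -> lands@13:R; in-air after throw: [b5@9:R b3@10:L b4@11:R b1@12:L b2@13:R]
Beat 9 (R): throw ball5 h=7 -> lands@16:L; in-air after throw: [b3@10:L b4@11:R b1@12:L b2@13:R b5@16:L]
Beat 10 (L): throw ball3 h=5 -> lands@15:R; in-air after throw: [b4@11:R b1@12:L b2@13:R b3@15:R b5@16:L]
Beat 11 (R): throw ball4 h=3 -> lands@14:L; in-air after throw: [b1@12:L b2@13:R b4@14:L b3@15:R b5@16:L]
Ball 4: thrown@3 h=3 -> first land @6; rethrown@6 h=5 -> second land @11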